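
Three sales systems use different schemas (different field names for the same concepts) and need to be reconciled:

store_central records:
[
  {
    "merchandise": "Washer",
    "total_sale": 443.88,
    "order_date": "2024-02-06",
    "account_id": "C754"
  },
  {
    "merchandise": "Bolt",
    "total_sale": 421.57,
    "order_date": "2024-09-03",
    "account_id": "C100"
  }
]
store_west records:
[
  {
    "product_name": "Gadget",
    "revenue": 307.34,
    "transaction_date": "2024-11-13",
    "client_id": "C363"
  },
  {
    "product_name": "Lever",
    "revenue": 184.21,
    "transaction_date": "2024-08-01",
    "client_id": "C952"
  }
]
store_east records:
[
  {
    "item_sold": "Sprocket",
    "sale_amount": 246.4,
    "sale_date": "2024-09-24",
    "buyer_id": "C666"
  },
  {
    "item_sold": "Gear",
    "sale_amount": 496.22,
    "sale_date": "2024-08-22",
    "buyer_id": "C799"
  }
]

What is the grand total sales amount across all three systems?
2099.62

Schema reconciliation - all amount fields map to sale amount:

store_central (total_sale): 865.45
store_west (revenue): 491.55
store_east (sale_amount): 742.62

Grand total: 2099.62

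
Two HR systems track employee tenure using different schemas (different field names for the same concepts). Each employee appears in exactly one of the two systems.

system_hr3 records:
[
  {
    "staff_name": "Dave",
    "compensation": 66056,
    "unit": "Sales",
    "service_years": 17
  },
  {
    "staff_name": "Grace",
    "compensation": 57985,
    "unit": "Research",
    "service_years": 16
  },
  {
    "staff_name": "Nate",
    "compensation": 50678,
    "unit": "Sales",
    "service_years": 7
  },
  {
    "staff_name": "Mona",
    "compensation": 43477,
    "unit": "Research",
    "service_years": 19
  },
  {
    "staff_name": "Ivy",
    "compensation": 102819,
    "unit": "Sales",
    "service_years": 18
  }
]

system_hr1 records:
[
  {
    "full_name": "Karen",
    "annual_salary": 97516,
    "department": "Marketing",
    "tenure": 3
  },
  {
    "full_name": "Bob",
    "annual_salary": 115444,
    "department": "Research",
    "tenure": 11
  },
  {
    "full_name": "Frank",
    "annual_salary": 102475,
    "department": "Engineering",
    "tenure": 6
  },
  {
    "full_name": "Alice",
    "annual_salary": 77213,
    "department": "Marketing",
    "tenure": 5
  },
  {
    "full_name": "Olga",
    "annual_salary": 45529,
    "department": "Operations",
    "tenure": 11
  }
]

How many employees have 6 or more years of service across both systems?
8

Reconcile schemas: "service_years" (system_hr3) = "tenure" (system_hr1) = years of service

From system_hr3: 5 employees with >= 6 years
From system_hr1: 3 employees with >= 6 years

Total: 5 + 3 = 8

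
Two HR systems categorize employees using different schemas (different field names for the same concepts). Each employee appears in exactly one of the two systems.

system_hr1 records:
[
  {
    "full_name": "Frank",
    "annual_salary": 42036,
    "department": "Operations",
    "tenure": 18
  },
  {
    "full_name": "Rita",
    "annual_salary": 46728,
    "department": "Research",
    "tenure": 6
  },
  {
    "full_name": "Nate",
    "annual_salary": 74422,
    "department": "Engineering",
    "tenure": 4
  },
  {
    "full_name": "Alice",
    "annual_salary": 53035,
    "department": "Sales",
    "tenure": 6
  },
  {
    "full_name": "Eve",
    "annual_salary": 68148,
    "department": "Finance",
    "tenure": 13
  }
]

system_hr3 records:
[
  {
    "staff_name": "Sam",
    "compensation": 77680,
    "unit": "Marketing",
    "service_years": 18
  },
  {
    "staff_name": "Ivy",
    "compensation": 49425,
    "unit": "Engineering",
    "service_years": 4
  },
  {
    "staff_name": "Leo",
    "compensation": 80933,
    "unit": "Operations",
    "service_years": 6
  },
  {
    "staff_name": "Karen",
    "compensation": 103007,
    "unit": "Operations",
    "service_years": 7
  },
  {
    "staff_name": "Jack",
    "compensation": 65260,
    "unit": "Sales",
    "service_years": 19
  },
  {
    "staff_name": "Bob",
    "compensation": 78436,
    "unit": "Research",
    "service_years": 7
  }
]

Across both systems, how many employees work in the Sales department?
2

Schema mapping: "department" (system_hr1) = "unit" (system_hr3) = department

Sales employees in system_hr1: 1
Sales employees in system_hr3: 1

Total in Sales: 1 + 1 = 2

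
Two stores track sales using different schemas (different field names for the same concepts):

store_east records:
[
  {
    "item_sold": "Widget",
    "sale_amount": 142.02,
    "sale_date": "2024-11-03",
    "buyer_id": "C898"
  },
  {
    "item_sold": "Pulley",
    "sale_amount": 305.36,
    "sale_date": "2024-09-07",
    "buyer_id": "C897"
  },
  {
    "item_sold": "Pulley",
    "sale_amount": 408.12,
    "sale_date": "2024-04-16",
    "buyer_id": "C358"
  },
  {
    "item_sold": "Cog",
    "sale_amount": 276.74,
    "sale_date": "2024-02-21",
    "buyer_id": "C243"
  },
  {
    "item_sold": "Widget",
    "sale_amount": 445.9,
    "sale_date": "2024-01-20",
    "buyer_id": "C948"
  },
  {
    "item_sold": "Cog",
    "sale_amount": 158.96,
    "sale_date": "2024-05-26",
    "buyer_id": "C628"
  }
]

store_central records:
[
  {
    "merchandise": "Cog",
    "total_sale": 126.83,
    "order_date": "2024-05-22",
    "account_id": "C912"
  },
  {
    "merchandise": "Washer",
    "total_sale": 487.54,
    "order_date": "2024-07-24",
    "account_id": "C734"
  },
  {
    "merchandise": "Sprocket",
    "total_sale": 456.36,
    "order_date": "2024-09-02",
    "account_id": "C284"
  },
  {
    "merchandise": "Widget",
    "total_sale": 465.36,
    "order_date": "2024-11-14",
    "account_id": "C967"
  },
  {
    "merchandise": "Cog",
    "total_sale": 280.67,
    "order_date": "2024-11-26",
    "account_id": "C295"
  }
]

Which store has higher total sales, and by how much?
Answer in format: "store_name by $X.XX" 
store_central by $79.66

Schema mapping: "sale_amount" (store_east) = "total_sale" (store_central) = sale amount

Total for store_east: 1737.10
Total for store_central: 1816.76

Difference: |1737.10 - 1816.76| = 79.66
store_central has higher sales by $79.66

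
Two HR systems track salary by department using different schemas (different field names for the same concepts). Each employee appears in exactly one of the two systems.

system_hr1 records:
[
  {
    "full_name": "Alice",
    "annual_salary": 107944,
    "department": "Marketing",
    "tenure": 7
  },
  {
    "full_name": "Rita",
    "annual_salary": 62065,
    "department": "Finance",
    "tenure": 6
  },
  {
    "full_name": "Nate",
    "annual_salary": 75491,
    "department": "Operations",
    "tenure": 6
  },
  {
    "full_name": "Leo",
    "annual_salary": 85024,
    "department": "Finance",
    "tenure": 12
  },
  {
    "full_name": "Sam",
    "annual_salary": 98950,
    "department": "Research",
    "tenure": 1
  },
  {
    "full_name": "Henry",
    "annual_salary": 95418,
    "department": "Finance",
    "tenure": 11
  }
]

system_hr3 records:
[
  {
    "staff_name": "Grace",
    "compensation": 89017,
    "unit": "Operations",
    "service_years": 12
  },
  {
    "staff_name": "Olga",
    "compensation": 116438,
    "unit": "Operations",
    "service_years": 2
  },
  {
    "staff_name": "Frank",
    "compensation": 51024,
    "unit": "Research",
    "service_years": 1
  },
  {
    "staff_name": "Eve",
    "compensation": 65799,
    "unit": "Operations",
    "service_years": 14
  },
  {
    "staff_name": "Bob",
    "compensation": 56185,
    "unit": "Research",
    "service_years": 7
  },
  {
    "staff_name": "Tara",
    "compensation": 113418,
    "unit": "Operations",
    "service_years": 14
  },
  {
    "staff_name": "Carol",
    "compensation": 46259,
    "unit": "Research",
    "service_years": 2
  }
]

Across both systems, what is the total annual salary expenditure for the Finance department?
242507

Schema mappings:
- "department" (system_hr1) = "unit" (system_hr3) = department
- "annual_salary" (system_hr1) = "compensation" (system_hr3) = salary

Finance salaries from system_hr1: 242507
Finance salaries from system_hr3: 0

Total: 242507 + 0 = 242507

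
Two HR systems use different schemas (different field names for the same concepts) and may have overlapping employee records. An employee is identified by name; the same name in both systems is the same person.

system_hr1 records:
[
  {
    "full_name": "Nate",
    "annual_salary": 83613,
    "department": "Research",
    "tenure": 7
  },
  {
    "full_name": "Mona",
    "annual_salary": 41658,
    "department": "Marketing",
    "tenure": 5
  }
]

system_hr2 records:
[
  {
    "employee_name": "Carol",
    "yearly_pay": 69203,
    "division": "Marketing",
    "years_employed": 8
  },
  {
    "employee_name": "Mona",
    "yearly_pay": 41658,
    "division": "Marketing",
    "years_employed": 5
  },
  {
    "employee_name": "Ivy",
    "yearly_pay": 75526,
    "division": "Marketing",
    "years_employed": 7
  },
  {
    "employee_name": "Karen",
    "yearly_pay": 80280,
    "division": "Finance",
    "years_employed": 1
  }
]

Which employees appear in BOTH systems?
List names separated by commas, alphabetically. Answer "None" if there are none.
Mona

Schema mapping: "full_name" (system_hr1) = "employee_name" (system_hr2) = employee name

Names in system_hr1: ['Mona', 'Nate']
Names in system_hr2: ['Carol', 'Ivy', 'Karen', 'Mona']

Intersection: ['Mona']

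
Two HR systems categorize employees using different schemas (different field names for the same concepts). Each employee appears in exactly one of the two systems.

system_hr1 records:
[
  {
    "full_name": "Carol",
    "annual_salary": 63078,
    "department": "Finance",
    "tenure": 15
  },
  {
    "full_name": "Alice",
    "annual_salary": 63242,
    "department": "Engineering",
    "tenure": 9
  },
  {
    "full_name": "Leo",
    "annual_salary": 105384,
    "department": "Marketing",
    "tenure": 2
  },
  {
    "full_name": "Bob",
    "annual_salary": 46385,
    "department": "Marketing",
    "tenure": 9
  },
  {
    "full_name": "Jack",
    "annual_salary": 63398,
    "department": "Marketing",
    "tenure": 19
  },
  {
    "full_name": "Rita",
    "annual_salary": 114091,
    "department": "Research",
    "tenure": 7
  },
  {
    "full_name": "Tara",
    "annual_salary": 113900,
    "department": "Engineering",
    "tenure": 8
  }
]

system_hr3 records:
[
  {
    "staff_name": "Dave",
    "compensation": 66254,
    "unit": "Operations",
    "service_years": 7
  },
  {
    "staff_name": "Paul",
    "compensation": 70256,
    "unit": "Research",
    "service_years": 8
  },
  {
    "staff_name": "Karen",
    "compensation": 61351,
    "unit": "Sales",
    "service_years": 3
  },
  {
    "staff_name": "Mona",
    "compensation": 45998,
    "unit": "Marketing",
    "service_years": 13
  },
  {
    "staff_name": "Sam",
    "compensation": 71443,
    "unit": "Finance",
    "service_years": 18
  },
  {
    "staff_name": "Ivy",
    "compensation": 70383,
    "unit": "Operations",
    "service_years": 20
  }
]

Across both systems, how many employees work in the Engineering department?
2

Schema mapping: "department" (system_hr1) = "unit" (system_hr3) = department

Engineering employees in system_hr1: 2
Engineering employees in system_hr3: 0

Total in Engineering: 2 + 0 = 2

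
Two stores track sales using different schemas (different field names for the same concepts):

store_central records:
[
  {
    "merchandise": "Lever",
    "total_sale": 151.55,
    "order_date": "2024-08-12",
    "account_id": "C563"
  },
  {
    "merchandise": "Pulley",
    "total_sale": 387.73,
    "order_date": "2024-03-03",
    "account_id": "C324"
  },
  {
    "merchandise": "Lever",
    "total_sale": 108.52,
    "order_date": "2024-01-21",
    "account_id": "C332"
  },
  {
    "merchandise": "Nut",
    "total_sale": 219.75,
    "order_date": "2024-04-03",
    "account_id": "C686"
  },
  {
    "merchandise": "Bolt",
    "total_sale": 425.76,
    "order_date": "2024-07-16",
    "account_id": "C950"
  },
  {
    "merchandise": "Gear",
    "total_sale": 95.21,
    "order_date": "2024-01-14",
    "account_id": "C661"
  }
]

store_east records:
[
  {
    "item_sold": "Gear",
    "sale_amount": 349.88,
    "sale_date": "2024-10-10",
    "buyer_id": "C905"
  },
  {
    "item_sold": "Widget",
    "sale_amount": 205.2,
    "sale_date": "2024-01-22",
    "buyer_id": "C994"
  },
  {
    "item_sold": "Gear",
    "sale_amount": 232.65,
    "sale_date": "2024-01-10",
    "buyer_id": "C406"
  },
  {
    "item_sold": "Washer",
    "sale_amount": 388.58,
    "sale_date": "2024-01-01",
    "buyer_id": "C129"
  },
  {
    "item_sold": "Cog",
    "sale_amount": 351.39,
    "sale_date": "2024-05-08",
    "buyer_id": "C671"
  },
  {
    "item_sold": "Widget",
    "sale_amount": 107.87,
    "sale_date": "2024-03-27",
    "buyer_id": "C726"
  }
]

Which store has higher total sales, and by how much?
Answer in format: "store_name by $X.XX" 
store_east by $247.05

Schema mapping: "total_sale" (store_central) = "sale_amount" (store_east) = sale amount

Total for store_central: 1388.52
Total for store_east: 1635.57

Difference: |1388.52 - 1635.57| = 247.05
store_east has higher sales by $247.05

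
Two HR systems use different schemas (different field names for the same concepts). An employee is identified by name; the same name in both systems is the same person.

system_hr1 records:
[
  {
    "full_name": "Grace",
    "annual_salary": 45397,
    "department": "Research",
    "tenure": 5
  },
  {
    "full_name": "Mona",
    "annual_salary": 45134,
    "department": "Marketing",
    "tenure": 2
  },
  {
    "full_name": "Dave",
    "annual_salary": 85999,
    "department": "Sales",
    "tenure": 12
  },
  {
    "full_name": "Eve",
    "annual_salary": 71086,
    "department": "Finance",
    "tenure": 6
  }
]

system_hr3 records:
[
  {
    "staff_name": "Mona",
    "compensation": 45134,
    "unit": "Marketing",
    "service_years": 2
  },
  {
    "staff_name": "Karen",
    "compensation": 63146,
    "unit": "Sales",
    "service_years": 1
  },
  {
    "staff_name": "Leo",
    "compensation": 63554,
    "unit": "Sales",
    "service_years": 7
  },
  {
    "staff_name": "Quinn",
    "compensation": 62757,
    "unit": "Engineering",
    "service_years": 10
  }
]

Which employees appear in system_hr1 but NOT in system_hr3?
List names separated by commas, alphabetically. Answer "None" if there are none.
Dave, Eve, Grace

Schema mapping: "full_name" (system_hr1) = "staff_name" (system_hr3) = employee name

Names in system_hr1: ['Dave', 'Eve', 'Grace', 'Mona']
Names in system_hr3: ['Karen', 'Leo', 'Mona', 'Quinn']

In system_hr1 but not system_hr3: ['Dave', 'Eve', 'Grace']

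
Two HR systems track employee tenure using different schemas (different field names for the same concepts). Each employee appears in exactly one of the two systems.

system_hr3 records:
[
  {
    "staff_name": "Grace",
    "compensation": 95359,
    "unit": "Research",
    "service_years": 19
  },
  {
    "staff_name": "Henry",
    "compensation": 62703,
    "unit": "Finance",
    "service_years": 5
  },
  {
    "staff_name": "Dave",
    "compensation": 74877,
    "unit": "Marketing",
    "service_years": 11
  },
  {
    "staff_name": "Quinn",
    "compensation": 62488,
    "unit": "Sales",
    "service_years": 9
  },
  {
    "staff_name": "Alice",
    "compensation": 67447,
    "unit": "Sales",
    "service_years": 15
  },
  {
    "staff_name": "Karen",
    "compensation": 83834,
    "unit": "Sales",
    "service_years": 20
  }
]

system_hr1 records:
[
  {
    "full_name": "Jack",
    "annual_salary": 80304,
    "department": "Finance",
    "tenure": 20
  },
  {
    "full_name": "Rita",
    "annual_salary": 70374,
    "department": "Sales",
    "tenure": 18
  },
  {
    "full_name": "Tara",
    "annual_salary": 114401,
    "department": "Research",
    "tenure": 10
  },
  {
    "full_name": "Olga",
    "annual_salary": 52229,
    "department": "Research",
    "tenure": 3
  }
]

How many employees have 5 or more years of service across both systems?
9

Reconcile schemas: "service_years" (system_hr3) = "tenure" (system_hr1) = years of service

From system_hr3: 6 employees with >= 5 years
From system_hr1: 3 employees with >= 5 years

Total: 6 + 3 = 9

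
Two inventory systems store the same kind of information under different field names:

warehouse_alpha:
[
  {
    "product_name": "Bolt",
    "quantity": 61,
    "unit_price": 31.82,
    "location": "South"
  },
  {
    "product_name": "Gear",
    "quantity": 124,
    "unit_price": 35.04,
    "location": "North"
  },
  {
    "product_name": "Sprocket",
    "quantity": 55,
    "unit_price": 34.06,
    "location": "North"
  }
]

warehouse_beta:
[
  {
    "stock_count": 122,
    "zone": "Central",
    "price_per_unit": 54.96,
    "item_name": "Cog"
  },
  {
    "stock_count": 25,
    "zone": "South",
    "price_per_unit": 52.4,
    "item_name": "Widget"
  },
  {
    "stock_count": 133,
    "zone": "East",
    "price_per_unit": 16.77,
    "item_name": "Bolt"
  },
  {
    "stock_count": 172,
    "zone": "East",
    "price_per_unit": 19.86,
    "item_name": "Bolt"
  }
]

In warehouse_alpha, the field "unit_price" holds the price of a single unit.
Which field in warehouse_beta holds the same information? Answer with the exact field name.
price_per_unit

In warehouse_alpha, "unit_price" holds the price of a single unit.
The fields in warehouse_beta are: "stock_count", "zone", "price_per_unit", "item_name".
"price_per_unit" is the match: the name refers to the same concept and its values are decimal currency amounts (e.g. 54.96, 52.4).
The other fields ("stock_count", "zone", "item_name") hold different kinds of data.

So "unit_price" in warehouse_alpha corresponds to "price_per_unit" in warehouse_beta.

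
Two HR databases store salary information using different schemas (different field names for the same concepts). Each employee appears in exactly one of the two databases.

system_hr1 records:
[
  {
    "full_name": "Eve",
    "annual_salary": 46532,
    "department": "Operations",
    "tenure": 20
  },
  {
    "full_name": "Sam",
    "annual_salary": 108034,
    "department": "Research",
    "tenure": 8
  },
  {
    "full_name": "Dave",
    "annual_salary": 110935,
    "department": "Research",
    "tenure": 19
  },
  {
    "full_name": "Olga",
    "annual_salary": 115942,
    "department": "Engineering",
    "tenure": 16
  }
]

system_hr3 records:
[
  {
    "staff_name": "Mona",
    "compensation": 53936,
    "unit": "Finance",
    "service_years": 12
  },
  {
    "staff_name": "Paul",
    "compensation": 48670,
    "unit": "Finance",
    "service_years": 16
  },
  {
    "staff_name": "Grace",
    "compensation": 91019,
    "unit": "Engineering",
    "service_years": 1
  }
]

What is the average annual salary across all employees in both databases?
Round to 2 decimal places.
82152.57

Schema mapping: "annual_salary" (system_hr1) = "compensation" (system_hr3) = annual salary

All salaries: [46532, 108034, 110935, 115942, 53936, 48670, 91019]
Sum: 575068
Count: 7
Average: 575068 / 7 = 82152.57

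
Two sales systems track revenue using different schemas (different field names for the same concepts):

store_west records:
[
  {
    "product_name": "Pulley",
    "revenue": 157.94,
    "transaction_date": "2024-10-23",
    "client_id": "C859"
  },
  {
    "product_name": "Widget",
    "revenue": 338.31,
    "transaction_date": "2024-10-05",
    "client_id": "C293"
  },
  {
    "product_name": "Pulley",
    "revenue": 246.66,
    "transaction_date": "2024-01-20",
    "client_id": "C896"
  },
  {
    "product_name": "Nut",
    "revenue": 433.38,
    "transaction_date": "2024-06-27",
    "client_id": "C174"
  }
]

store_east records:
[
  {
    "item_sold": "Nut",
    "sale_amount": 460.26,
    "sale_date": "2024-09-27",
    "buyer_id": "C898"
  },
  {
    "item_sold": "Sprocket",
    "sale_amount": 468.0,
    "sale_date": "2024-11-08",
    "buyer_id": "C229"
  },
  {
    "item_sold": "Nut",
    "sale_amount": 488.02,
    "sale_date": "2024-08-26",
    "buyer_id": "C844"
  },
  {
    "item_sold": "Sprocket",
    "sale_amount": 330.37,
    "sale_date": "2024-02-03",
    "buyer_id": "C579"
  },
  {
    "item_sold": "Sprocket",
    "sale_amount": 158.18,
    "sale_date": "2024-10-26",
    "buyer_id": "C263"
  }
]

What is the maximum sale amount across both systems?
488.02

Reconcile: "revenue" (store_west) = "sale_amount" (store_east) = sale amount

Maximum in store_west: 433.38
Maximum in store_east: 488.02

Overall maximum: max(433.38, 488.02) = 488.02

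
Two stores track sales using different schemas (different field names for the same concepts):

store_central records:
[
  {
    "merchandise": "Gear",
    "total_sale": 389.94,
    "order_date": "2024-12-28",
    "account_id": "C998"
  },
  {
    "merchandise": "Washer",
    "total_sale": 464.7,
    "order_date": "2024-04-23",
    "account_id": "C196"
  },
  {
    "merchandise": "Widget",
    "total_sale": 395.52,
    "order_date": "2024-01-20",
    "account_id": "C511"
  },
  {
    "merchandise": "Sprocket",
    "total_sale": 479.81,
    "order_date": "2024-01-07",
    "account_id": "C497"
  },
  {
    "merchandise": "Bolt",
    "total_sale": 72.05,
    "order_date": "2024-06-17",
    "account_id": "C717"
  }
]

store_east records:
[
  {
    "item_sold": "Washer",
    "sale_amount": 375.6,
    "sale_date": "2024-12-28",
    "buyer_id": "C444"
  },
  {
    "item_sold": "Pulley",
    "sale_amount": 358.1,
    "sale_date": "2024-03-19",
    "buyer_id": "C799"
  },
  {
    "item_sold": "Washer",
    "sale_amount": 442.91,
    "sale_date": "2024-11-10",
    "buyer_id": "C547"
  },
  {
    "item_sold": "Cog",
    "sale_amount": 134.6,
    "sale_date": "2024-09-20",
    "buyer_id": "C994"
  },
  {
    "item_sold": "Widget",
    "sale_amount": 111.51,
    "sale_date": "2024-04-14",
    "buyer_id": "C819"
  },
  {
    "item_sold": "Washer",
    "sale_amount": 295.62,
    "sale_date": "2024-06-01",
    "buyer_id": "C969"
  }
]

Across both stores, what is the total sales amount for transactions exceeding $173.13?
3202.2

Schema mapping: "total_sale" (store_central) = "sale_amount" (store_east) = sale amount

Sum of sales > $173.13 in store_central: 1729.97
Sum of sales > $173.13 in store_east: 1472.23

Total: 1729.97 + 1472.23 = 3202.2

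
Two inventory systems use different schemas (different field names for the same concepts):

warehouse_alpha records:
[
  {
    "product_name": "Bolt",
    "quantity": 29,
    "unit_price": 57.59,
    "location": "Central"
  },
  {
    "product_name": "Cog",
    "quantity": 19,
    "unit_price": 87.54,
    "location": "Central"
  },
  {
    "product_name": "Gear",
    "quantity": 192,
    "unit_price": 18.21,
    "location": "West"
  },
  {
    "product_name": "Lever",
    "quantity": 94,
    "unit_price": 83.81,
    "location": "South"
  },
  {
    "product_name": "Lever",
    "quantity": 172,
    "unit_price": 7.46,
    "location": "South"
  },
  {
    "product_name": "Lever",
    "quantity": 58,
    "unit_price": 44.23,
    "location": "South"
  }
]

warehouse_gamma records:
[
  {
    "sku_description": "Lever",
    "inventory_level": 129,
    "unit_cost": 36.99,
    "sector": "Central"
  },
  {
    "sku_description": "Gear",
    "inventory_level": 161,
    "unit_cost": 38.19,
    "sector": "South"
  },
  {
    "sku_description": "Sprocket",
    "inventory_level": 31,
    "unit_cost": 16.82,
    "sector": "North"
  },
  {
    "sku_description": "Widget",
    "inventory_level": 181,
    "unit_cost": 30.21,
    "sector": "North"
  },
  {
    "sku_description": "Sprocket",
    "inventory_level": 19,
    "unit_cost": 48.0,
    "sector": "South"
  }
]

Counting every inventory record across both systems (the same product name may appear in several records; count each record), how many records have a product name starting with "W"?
1

Schema mapping: "product_name" (warehouse_alpha) = "sku_description" (warehouse_gamma) = product name

Records with product name starting with "W" in warehouse_alpha: 0
Records with product name starting with "W" in warehouse_gamma: 1

Total: 0 + 1 = 1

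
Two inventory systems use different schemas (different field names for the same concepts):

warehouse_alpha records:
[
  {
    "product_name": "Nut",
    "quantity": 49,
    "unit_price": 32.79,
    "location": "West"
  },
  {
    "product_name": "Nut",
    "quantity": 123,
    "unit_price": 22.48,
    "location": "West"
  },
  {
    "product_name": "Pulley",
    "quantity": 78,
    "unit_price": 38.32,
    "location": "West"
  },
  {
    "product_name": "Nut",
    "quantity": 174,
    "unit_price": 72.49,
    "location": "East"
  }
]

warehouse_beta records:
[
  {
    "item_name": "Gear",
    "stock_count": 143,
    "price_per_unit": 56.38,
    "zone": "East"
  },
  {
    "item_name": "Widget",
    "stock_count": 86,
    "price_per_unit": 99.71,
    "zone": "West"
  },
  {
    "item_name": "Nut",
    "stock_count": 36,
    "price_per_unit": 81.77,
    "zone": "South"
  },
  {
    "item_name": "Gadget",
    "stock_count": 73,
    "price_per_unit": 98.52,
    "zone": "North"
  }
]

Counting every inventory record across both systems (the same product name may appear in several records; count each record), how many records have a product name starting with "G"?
2

Schema mapping: "product_name" (warehouse_alpha) = "item_name" (warehouse_beta) = product name

Records with product name starting with "G" in warehouse_alpha: 0
Records with product name starting with "G" in warehouse_beta: 2

Total: 0 + 2 = 2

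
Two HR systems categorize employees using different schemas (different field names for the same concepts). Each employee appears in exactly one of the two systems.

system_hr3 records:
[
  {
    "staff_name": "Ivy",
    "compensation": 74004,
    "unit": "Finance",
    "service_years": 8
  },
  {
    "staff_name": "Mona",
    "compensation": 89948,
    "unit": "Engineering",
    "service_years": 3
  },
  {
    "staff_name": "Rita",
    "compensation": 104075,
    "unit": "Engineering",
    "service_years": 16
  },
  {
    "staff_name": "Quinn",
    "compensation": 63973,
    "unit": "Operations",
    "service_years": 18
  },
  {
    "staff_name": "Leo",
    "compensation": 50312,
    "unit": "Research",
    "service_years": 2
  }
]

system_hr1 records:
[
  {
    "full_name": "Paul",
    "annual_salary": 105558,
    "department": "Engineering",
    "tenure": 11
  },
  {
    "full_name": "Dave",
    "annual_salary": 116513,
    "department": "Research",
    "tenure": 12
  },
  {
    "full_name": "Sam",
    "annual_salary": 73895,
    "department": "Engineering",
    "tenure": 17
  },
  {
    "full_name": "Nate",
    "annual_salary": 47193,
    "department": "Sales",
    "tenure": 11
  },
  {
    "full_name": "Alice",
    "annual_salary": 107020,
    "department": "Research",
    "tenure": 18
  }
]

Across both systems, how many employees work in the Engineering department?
4

Schema mapping: "unit" (system_hr3) = "department" (system_hr1) = department

Engineering employees in system_hr3: 2
Engineering employees in system_hr1: 2

Total in Engineering: 2 + 2 = 4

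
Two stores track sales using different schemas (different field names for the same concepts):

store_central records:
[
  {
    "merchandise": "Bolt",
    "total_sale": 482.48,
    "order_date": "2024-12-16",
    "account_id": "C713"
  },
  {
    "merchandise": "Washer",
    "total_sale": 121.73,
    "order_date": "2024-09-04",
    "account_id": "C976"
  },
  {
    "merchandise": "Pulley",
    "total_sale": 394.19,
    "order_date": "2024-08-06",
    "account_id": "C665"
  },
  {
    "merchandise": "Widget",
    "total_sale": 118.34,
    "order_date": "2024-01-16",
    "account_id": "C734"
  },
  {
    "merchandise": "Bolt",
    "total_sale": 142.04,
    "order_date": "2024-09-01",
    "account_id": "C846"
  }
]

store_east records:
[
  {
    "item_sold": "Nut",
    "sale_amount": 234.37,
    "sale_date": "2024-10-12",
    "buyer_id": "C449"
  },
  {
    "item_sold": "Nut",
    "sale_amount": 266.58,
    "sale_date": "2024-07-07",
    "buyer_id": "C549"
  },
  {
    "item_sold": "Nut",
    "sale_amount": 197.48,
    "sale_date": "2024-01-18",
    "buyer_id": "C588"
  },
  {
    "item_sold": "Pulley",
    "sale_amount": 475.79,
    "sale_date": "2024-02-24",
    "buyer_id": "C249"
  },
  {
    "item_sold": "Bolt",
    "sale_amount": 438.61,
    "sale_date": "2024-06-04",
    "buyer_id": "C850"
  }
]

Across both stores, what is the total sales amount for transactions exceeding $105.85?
2871.61

Schema mapping: "total_sale" (store_central) = "sale_amount" (store_east) = sale amount

Sum of sales > $105.85 in store_central: 1258.78
Sum of sales > $105.85 in store_east: 1612.83

Total: 1258.78 + 1612.83 = 2871.61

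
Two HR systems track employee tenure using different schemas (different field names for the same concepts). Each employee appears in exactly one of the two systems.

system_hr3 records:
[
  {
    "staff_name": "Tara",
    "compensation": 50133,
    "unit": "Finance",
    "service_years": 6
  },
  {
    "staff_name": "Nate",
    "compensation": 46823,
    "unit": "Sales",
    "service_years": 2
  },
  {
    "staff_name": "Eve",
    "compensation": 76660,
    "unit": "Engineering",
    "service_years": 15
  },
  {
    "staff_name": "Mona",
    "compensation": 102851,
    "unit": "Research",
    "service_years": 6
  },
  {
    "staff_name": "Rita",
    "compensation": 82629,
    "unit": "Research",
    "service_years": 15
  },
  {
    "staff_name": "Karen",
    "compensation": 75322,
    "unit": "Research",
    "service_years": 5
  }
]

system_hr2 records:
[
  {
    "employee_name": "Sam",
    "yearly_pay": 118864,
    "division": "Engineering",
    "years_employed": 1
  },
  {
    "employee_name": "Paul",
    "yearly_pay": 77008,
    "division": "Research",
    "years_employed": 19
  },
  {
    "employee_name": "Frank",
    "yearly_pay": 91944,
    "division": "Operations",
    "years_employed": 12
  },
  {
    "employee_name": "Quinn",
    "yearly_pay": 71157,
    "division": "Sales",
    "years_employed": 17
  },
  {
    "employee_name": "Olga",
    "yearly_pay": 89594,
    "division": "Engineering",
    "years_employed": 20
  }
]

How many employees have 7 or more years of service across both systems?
6

Reconcile schemas: "service_years" (system_hr3) = "years_employed" (system_hr2) = years of service

From system_hr3: 2 employees with >= 7 years
From system_hr2: 4 employees with >= 7 years

Total: 2 + 4 = 6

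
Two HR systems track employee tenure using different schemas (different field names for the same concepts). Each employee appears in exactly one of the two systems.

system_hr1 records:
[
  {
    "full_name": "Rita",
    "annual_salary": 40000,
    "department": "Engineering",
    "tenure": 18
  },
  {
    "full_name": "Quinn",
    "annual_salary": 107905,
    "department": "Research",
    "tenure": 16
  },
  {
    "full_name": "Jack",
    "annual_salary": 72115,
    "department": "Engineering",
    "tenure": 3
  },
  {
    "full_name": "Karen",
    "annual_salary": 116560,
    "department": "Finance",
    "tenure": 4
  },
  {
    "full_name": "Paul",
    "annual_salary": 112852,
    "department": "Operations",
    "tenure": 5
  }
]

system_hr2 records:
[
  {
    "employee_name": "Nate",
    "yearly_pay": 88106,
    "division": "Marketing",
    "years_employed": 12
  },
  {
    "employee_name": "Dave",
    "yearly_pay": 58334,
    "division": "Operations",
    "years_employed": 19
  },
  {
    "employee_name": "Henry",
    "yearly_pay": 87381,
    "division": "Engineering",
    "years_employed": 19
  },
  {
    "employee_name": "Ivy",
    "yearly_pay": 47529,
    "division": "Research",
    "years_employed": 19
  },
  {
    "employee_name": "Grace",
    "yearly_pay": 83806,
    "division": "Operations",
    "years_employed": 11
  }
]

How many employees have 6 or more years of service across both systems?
7

Reconcile schemas: "tenure" (system_hr1) = "years_employed" (system_hr2) = years of service

From system_hr1: 2 employees with >= 6 years
From system_hr2: 5 employees with >= 6 years

Total: 2 + 5 = 7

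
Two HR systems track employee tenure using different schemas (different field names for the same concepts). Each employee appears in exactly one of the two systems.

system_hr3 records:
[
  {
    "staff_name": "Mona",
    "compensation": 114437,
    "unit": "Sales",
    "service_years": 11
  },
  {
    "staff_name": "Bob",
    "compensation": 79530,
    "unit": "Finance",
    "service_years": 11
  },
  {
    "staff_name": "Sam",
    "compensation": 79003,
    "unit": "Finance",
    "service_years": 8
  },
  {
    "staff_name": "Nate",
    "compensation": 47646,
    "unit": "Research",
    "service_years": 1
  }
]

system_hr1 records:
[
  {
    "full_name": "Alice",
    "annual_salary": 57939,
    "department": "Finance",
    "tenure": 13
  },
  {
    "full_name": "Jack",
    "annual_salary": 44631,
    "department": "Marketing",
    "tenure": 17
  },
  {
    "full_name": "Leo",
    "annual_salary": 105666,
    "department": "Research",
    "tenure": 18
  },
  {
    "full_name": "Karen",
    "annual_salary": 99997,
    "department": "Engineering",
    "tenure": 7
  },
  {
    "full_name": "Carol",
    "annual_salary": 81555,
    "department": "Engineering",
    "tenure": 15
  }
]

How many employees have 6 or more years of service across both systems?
8

Reconcile schemas: "service_years" (system_hr3) = "tenure" (system_hr1) = years of service

From system_hr3: 3 employees with >= 6 years
From system_hr1: 5 employees with >= 6 years

Total: 3 + 5 = 8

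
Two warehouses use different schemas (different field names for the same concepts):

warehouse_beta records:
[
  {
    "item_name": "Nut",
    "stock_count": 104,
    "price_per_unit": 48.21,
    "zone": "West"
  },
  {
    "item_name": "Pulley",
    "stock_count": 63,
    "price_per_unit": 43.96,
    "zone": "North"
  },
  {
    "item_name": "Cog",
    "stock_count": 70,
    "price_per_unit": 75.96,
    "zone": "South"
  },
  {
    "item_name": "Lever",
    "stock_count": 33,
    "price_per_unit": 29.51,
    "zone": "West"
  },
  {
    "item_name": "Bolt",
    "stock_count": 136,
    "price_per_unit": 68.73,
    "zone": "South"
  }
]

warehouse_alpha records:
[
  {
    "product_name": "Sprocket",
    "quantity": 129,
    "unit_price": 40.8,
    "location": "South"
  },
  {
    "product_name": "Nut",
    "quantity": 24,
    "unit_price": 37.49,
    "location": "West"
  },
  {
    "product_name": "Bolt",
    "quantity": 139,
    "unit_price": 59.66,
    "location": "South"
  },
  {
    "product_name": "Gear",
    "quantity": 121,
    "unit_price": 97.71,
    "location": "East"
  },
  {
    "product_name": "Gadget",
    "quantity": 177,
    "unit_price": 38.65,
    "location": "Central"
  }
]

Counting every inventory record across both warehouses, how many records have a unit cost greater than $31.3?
9

Schema mapping: "price_per_unit" (warehouse_beta) = "unit_price" (warehouse_alpha) = unit cost

Records > $31.3 in warehouse_beta: 4
Records > $31.3 in warehouse_alpha: 5

Total count: 4 + 5 = 9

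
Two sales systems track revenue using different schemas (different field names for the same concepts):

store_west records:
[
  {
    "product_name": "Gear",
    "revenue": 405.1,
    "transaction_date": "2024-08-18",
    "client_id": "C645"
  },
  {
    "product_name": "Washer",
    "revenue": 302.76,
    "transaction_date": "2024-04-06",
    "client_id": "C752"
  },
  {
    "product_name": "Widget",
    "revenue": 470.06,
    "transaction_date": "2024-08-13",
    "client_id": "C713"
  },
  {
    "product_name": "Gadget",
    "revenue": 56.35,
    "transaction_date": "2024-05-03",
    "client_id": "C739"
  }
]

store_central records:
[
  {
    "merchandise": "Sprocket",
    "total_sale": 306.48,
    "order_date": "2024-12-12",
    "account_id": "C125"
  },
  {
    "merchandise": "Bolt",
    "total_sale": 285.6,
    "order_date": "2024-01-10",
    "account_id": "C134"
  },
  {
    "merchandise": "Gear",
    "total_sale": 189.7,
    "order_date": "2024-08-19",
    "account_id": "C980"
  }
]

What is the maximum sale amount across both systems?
470.06

Reconcile: "revenue" (store_west) = "total_sale" (store_central) = sale amount

Maximum in store_west: 470.06
Maximum in store_central: 306.48

Overall maximum: max(470.06, 306.48) = 470.06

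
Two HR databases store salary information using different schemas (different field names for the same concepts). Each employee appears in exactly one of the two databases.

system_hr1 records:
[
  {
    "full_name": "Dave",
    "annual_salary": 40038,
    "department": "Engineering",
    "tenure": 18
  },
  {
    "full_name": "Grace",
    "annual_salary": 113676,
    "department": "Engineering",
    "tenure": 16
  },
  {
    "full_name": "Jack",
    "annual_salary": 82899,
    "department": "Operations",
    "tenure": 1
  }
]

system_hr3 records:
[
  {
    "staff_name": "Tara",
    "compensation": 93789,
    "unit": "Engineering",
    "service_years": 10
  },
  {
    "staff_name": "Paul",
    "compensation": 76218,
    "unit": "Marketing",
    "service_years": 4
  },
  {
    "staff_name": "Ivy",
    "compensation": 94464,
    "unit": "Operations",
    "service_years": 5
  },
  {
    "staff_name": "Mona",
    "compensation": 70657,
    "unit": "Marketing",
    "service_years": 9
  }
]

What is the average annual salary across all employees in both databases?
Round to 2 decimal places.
81677.29

Schema mapping: "annual_salary" (system_hr1) = "compensation" (system_hr3) = annual salary

All salaries: [40038, 113676, 82899, 93789, 76218, 94464, 70657]
Sum: 571741
Count: 7
Average: 571741 / 7 = 81677.29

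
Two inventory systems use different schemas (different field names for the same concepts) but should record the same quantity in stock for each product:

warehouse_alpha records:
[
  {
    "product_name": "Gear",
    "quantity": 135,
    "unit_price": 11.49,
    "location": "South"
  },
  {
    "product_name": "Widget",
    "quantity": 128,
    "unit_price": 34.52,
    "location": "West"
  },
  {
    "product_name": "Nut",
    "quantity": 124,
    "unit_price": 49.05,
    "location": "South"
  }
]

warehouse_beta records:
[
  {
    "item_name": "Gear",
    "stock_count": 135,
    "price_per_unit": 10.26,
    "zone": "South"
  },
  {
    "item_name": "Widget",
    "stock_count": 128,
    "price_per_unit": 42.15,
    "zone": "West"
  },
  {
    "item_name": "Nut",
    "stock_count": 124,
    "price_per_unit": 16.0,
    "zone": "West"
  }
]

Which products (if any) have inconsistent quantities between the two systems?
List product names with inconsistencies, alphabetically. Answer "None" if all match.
None

Schema mappings:
- "product_name" (warehouse_alpha) = "item_name" (warehouse_beta) = product name
- "quantity" (warehouse_alpha) = "stock_count" (warehouse_beta) = quantity

Comparison:
  Gear: 135 vs 135 - MATCH
  Widget: 128 vs 128 - MATCH
  Nut: 124 vs 124 - MATCH

Products with inconsistencies: None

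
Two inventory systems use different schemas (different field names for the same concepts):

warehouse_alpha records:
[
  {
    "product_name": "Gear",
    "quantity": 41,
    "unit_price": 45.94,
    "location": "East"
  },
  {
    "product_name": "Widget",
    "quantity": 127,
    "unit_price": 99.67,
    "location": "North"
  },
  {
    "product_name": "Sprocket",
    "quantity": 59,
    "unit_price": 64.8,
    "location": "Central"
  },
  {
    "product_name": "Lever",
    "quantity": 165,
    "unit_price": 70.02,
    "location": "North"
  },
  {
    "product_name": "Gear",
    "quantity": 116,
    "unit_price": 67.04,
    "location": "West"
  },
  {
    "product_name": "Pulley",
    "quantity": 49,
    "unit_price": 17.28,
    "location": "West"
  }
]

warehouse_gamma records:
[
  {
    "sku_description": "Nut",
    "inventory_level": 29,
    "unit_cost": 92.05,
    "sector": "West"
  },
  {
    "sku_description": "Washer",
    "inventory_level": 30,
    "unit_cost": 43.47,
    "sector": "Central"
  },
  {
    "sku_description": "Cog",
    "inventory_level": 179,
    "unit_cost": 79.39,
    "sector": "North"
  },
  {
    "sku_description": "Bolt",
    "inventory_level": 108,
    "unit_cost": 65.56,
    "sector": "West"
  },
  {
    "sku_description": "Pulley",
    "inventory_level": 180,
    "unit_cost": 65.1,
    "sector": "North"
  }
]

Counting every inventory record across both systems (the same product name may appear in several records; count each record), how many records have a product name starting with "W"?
2

Schema mapping: "product_name" (warehouse_alpha) = "sku_description" (warehouse_gamma) = product name

Records with product name starting with "W" in warehouse_alpha: 1
Records with product name starting with "W" in warehouse_gamma: 1

Total: 1 + 1 = 2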